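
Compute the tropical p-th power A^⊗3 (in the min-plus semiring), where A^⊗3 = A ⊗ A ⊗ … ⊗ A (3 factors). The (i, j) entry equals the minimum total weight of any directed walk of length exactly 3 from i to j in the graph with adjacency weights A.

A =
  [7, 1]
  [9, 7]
A^⊗3 =
  [17, 11]
  [19, 17]

Each entry (A^⊗3)_ij equals the minimum over all length-3 walks i = v_0 → v_1 → … → v_3 = j of Σ_t A[v_t][v_{t+1}]. For example, for (i, j) = (0, 1) we minimise over 4 possible intermediate vertex sequences; the minimum is 11, attained along the walk 0 → 1 → 0 → 1.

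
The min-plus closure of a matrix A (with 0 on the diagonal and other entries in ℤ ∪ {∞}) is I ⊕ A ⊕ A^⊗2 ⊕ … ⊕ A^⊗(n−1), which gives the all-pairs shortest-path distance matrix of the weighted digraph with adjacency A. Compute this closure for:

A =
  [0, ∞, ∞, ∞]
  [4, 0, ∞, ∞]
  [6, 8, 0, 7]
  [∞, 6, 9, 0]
Closure =
  [0, ∞, ∞, ∞]
  [4, 0, ∞, ∞]
  [6, 8, 0, 7]
  [10, 6, 9, 0]

This is the Floyd-Warshall all-pairs shortest-path computation. For each intermediate vertex k = 0, 1, …, 3, update dist[i][j] ← min(dist[i][j], dist[i][k] + dist[k][j]). The final matrix gives, for each (i, j), the minimum total weight of any directed path from i to j (possibly empty when i = j).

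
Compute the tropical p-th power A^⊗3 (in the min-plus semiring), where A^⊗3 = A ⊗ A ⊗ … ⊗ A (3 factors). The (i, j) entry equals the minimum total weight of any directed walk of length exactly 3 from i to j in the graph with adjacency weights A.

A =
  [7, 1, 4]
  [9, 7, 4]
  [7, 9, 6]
A^⊗3 =
  [12, 11, 11]
  [17, 12, 14]
  [17, 14, 12]

Each entry (A^⊗3)_ij equals the minimum over all length-3 walks i = v_0 → v_1 → … → v_3 = j of Σ_t A[v_t][v_{t+1}]. For example, for (i, j) = (0, 2) we minimise over 9 possible intermediate vertex sequences; the minimum is 11, attained along the walk 0 → 1 → 2 → 2.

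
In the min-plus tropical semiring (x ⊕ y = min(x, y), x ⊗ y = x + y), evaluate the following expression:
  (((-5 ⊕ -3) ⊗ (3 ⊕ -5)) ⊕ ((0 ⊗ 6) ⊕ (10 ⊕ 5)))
(((-5 ⊕ -3) ⊗ (3 ⊕ -5)) ⊕ ((0 ⊗ 6) ⊕ (10 ⊕ 5))) = -10

Expand innermost to outermost. Recall ⊕ takes the minimum of its arguments and ⊗ takes their sum. Working out the expression (((-5 ⊕ -3) ⊗ (3 ⊕ -5)) ⊕ ((0 ⊗ 6) ⊕ (10 ⊕ 5))) gives -10.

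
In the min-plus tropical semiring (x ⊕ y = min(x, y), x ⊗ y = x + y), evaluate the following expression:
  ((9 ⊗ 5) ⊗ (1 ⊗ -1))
((9 ⊗ 5) ⊗ (1 ⊗ -1)) = 14

Expand innermost to outermost. Recall ⊕ takes the minimum of its arguments and ⊗ takes their sum. Working out the expression ((9 ⊗ 5) ⊗ (1 ⊗ -1)) gives 14.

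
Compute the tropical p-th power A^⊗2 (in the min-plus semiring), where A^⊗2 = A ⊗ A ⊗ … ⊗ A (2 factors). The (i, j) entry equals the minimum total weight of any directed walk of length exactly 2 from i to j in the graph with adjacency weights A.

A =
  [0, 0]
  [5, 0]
A^⊗2 =
  [0, 0]
  [5, 0]

Each entry (A^⊗2)_ij equals the minimum over all length-2 walks i = v_0 → v_1 → … → v_2 = j of Σ_t A[v_t][v_{t+1}]. For example, for (i, j) = (0, 1) we minimise over 2 possible intermediate vertex sequences; the minimum is 0, attained along the walk 0 → 0 → 1.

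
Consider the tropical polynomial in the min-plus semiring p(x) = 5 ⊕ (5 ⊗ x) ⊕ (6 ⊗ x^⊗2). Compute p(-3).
p(-3) = 0

A tropical monomial a ⊗ x^⊗i evaluates to a + i · x. Evaluating each term at x = -3:
  Term 0 contributes 5 + 0 · -3 = 5
  Term 1 contributes 5 + 1 · -3 = 2
  Term 2 contributes 6 + 2 · -3 = 0
p(-3) = ⊕ of these = min[5, 2, 0] = 0.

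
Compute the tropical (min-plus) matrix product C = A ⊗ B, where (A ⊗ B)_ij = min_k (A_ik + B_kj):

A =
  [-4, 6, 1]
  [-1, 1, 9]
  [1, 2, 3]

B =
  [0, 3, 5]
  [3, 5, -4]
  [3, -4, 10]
A ⊗ B =
  [-4, -3, 1]
  [-1, 2, -3]
  [1, -1, -2]

Apply the min-plus product entry-by-entry:
  C[0][0] = min over k of (A[0][0] + B[0][0] = -4 + 0 = -4, A[0][1] + B[1][0] = 6 + 3 = 9, A[0][2] + B[2][0] = 1 + 3 = 4) = -4 (attained at k = 0)
  C[0][1] = min over k of (A[0][0] + B[0][1] = -4 + 3 = -1, A[0][1] + B[1][1] = 6 + 5 = 11, A[0][2] + B[2][1] = 1 + -4 = -3) = -3 (attained at k = 2)
  C[0][2] = min over k of (A[0][0] + B[0][2] = -4 + 5 = 1, A[0][1] + B[1][2] = 6 + -4 = 2, A[0][2] + B[2][2] = 1 + 10 = 11) = 1 (attained at k = 0)
  C[1][0] = min over k of (A[1][0] + B[0][0] = -1 + 0 = -1, A[1][1] + B[1][0] = 1 + 3 = 4, A[1][2] + B[2][0] = 9 + 3 = 12) = -1 (attained at k = 0)
  C[1][1] = min over k of (A[1][0] + B[0][1] = -1 + 3 = 2, A[1][1] + B[1][1] = 1 + 5 = 6, A[1][2] + B[2][1] = 9 + -4 = 5) = 2 (attained at k = 0)
  C[1][2] = min over k of (A[1][0] + B[0][2] = -1 + 5 = 4, A[1][1] + B[1][2] = 1 + -4 = -3, A[1][2] + B[2][2] = 9 + 10 = 19) = -3 (attained at k = 1)
  C[2][0] = min over k of (A[2][0] + B[0][0] = 1 + 0 = 1, A[2][1] + B[1][0] = 2 + 3 = 5, A[2][2] + B[2][0] = 3 + 3 = 6) = 1 (attained at k = 0)
  C[2][1] = min over k of (A[2][0] + B[0][1] = 1 + 3 = 4, A[2][1] + B[1][1] = 2 + 5 = 7, A[2][2] + B[2][1] = 3 + -4 = -1) = -1 (attained at k = 2)
  C[2][2] = min over k of (A[2][0] + B[0][2] = 1 + 5 = 6, A[2][1] + B[1][2] = 2 + -4 = -2, A[2][2] + B[2][2] = 3 + 10 = 13) = -2 (attained at k = 1)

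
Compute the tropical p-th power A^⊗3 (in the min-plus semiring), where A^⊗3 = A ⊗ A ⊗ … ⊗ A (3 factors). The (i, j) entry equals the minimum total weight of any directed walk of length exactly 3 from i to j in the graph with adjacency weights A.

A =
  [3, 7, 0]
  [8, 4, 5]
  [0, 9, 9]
A^⊗3 =
  [3, 7, 0]
  [8, 12, 5]
  [0, 9, 3]

Each entry (A^⊗3)_ij equals the minimum over all length-3 walks i = v_0 → v_1 → … → v_3 = j of Σ_t A[v_t][v_{t+1}]. For example, for (i, j) = (0, 2) we minimise over 9 possible intermediate vertex sequences; the minimum is 0, attained along the walk 0 → 2 → 0 → 2.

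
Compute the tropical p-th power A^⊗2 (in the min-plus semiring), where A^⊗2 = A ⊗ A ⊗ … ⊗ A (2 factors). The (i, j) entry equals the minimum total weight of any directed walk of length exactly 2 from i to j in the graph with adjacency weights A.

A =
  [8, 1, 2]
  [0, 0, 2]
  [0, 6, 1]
A^⊗2 =
  [1, 1, 3]
  [0, 0, 2]
  [1, 1, 2]

Each entry (A^⊗2)_ij equals the minimum over all length-2 walks i = v_0 → v_1 → … → v_2 = j of Σ_t A[v_t][v_{t+1}]. For example, for (i, j) = (0, 2) we minimise over 3 possible intermediate vertex sequences; the minimum is 3, attained along the walk 0 → 1 → 2.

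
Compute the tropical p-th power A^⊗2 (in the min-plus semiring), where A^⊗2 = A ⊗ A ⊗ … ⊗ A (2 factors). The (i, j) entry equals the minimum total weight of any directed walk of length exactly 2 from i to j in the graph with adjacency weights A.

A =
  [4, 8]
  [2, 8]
A^⊗2 =
  [8, 12]
  [6, 10]

Each entry (A^⊗2)_ij equals the minimum over all length-2 walks i = v_0 → v_1 → … → v_2 = j of Σ_t A[v_t][v_{t+1}]. For example, for (i, j) = (0, 1) we minimise over 2 possible intermediate vertex sequences; the minimum is 12, attained along the walk 0 → 0 → 1.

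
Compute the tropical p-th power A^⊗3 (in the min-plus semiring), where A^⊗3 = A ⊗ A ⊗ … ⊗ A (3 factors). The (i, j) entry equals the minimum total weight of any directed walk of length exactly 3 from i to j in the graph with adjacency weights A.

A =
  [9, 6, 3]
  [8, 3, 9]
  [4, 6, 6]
A^⊗3 =
  [13, 12, 10]
  [14, 9, 14]
  [11, 12, 13]

Each entry (A^⊗3)_ij equals the minimum over all length-3 walks i = v_0 → v_1 → … → v_3 = j of Σ_t A[v_t][v_{t+1}]. For example, for (i, j) = (0, 2) we minimise over 9 possible intermediate vertex sequences; the minimum is 10, attained along the walk 0 → 2 → 0 → 2.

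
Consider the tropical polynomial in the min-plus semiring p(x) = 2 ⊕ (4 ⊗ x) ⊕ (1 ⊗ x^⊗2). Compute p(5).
p(5) = 2

A tropical monomial a ⊗ x^⊗i evaluates to a + i · x. Evaluating each term at x = 5:
  Term 0 contributes 2 + 0 · 5 = 2
  Term 1 contributes 4 + 1 · 5 = 9
  Term 2 contributes 1 + 2 · 5 = 11
p(5) = ⊕ of these = min[2, 9, 11] = 2.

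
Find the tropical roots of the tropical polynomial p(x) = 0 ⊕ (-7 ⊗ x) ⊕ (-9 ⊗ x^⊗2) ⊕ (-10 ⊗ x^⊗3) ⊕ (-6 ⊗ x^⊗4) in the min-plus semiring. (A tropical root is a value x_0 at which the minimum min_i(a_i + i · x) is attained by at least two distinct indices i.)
Roots: {-4, 1, 2, 7}

Each tropical root is a break point of the lower envelope of the lines y = a_i + i · x (there are 5 lines, with slopes 0, 1, ..., 4). Only the lines that attain the minimum somewhere contribute to roots; other lines are dominated. Here the surviving (envelope) indices are i = 4, i = 3, i = 2, i = 1, i = 0.
Intersections between consecutive envelope lines give the roots: for adjacent envelope indices i < j the intersection is x = (a_i − a_j) / (j − i). Reading off the sorted break points: {-4, 1, 2, 7}.
Verification: at each break x_0, at least two indices attain the minimum of min_i(a_i + i · x_0).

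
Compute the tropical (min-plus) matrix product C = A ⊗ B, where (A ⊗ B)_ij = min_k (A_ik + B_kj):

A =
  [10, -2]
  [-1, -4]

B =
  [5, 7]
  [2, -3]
A ⊗ B =
  [0, -5]
  [-2, -7]

Apply the min-plus product entry-by-entry:
  C[0][0] = min over k of (A[0][0] + B[0][0] = 10 + 5 = 15, A[0][1] + B[1][0] = -2 + 2 = 0) = 0 (attained at k = 1)
  C[0][1] = min over k of (A[0][0] + B[0][1] = 10 + 7 = 17, A[0][1] + B[1][1] = -2 + -3 = -5) = -5 (attained at k = 1)
  C[1][0] = min over k of (A[1][0] + B[0][0] = -1 + 5 = 4, A[1][1] + B[1][0] = -4 + 2 = -2) = -2 (attained at k = 1)
  C[1][1] = min over k of (A[1][0] + B[0][1] = -1 + 7 = 6, A[1][1] + B[1][1] = -4 + -3 = -7) = -7 (attained at k = 1)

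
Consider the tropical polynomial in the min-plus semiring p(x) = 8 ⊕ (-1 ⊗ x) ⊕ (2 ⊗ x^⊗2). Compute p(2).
p(2) = 1

A tropical monomial a ⊗ x^⊗i evaluates to a + i · x. Evaluating each term at x = 2:
  Term 0 contributes 8 + 0 · 2 = 8
  Term 1 contributes -1 + 1 · 2 = 1
  Term 2 contributes 2 + 2 · 2 = 6
p(2) = ⊕ of these = min[8, 1, 6] = 1.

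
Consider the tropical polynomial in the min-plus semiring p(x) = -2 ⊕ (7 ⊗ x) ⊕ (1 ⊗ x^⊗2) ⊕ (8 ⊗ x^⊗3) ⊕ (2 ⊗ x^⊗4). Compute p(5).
p(5) = -2

A tropical monomial a ⊗ x^⊗i evaluates to a + i · x. Evaluating each term at x = 5:
  Term 0 contributes -2 + 0 · 5 = -2
  Term 1 contributes 7 + 1 · 5 = 12
  Term 2 contributes 1 + 2 · 5 = 11
  Term 3 contributes 8 + 3 · 5 = 23
  Term 4 contributes 2 + 4 · 5 = 22
p(5) = ⊕ of these = min[-2, 12, 11, 23, 22] = -2.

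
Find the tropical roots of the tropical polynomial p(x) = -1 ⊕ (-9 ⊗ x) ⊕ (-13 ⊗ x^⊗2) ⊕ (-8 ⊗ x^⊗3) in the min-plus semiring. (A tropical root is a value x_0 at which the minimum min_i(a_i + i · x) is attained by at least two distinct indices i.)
Roots: {-5, 4, 8}

Each tropical root is a break point of the lower envelope of the lines y = a_i + i · x (there are 4 lines, with slopes 0, 1, ..., 3). Only the lines that attain the minimum somewhere contribute to roots; other lines are dominated. Here the surviving (envelope) indices are i = 3, i = 2, i = 1, i = 0.
Intersections between consecutive envelope lines give the roots: for adjacent envelope indices i < j the intersection is x = (a_i − a_j) / (j − i). Reading off the sorted break points: {-5, 4, 8}.
Verification: at each break x_0, at least two indices attain the minimum of min_i(a_i + i · x_0).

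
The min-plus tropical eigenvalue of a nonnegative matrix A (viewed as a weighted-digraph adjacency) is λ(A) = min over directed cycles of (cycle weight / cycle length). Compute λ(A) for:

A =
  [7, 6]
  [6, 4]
λ(A) = 4

Enumerate directed cycles and compute their means (weight / length). Sample:
  cycle 0 → 0: weight = 7, length = 1, mean = 7/1 ≈ 7.000
  cycle 1 → 1: weight = 4, length = 1, mean = 4/1 ≈ 4.000
  cycle 0 → 1 → 0: weight = 12, length = 2, mean = 12/2 ≈ 6.000
  cycle 1 → 0 → 1: weight = 12, length = 2, mean = 12/2 ≈ 6.000
Minimum mean = 4.000, attained e.g. along the cycle 1 → 1 with weight 4 and length 1. So λ(A) = 4/1 = 4.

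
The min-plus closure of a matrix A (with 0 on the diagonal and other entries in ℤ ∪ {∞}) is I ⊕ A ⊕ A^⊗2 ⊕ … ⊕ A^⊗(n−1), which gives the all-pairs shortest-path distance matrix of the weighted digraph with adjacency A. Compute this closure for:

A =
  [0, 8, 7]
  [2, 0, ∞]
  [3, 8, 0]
Closure =
  [0, 8, 7]
  [2, 0, 9]
  [3, 8, 0]

This is the Floyd-Warshall all-pairs shortest-path computation. For each intermediate vertex k = 0, 1, …, 2, update dist[i][j] ← min(dist[i][j], dist[i][k] + dist[k][j]). The final matrix gives, for each (i, j), the minimum total weight of any directed path from i to j (possibly empty when i = j).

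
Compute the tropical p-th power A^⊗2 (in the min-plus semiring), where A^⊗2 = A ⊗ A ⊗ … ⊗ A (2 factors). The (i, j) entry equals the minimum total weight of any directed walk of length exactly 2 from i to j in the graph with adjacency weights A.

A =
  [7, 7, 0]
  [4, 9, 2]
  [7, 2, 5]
A^⊗2 =
  [7, 2, 5]
  [9, 4, 4]
  [6, 7, 4]

Each entry (A^⊗2)_ij equals the minimum over all length-2 walks i = v_0 → v_1 → … → v_2 = j of Σ_t A[v_t][v_{t+1}]. For example, for (i, j) = (0, 2) we minimise over 3 possible intermediate vertex sequences; the minimum is 5, attained along the walk 0 → 2 → 2.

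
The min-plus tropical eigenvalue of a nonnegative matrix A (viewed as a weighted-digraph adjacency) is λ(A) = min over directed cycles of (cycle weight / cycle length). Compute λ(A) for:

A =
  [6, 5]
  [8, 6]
λ(A) = 6

Enumerate directed cycles and compute their means (weight / length). Sample:
  cycle 0 → 0: weight = 6, length = 1, mean = 6/1 ≈ 6.000
  cycle 1 → 1: weight = 6, length = 1, mean = 6/1 ≈ 6.000
  cycle 0 → 1 → 0: weight = 13, length = 2, mean = 13/2 ≈ 6.500
  cycle 1 → 0 → 1: weight = 13, length = 2, mean = 13/2 ≈ 6.500
Minimum mean = 6.000, attained e.g. along the cycle 0 → 0 with weight 6 and length 1. So λ(A) = 6/1 = 6.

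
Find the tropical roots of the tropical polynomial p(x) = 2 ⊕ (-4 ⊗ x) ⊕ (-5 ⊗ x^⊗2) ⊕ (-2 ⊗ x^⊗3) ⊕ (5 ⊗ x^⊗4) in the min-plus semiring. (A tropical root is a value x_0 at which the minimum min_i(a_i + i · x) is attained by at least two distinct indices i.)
Roots: {-7, -3, 1, 6}

Each tropical root is a break point of the lower envelope of the lines y = a_i + i · x (there are 5 lines, with slopes 0, 1, ..., 4). Only the lines that attain the minimum somewhere contribute to roots; other lines are dominated. Here the surviving (envelope) indices are i = 4, i = 3, i = 2, i = 1, i = 0.
Intersections between consecutive envelope lines give the roots: for adjacent envelope indices i < j the intersection is x = (a_i − a_j) / (j − i). Reading off the sorted break points: {-7, -3, 1, 6}.
Verification: at each break x_0, at least two indices attain the minimum of min_i(a_i + i · x_0).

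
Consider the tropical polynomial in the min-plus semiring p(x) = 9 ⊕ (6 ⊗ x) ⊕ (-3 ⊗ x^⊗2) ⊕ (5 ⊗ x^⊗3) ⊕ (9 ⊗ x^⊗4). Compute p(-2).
p(-2) = -7

A tropical monomial a ⊗ x^⊗i evaluates to a + i · x. Evaluating each term at x = -2:
  Term 0 contributes 9 + 0 · -2 = 9
  Term 1 contributes 6 + 1 · -2 = 4
  Term 2 contributes -3 + 2 · -2 = -7
  Term 3 contributes 5 + 3 · -2 = -1
  Term 4 contributes 9 + 4 · -2 = 1
p(-2) = ⊕ of these = min[9, 4, -7, -1, 1] = -7.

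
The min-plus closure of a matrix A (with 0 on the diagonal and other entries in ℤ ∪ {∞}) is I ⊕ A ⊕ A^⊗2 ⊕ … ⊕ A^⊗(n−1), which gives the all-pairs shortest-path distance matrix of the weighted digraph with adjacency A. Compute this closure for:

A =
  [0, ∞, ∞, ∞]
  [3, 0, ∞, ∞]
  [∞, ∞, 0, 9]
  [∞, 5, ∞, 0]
Closure =
  [0, ∞, ∞, ∞]
  [3, 0, ∞, ∞]
  [17, 14, 0, 9]
  [8, 5, ∞, 0]

This is the Floyd-Warshall all-pairs shortest-path computation. For each intermediate vertex k = 0, 1, …, 3, update dist[i][j] ← min(dist[i][j], dist[i][k] + dist[k][j]). The final matrix gives, for each (i, j), the minimum total weight of any directed path from i to j (possibly empty when i = j).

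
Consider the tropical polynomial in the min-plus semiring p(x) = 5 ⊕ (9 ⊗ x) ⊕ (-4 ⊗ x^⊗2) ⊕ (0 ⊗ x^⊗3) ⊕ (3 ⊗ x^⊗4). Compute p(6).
p(6) = 5

A tropical monomial a ⊗ x^⊗i evaluates to a + i · x. Evaluating each term at x = 6:
  Term 0 contributes 5 + 0 · 6 = 5
  Term 1 contributes 9 + 1 · 6 = 15
  Term 2 contributes -4 + 2 · 6 = 8
  Term 3 contributes 0 + 3 · 6 = 18
  Term 4 contributes 3 + 4 · 6 = 27
p(6) = ⊕ of these = min[5, 15, 8, 18, 27] = 5.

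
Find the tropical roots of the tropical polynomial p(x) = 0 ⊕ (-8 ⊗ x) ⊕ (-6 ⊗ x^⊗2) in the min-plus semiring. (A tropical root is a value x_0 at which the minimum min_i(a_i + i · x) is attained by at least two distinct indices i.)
Roots: {-2, 8}

Each tropical root is a break point of the lower envelope of the lines y = a_i + i · x (there are 3 lines, with slopes 0, 1, ..., 2). Only the lines that attain the minimum somewhere contribute to roots; other lines are dominated. Here the surviving (envelope) indices are i = 2, i = 1, i = 0.
Intersections between consecutive envelope lines give the roots: for adjacent envelope indices i < j the intersection is x = (a_i − a_j) / (j − i). Reading off the sorted break points: {-2, 8}.
Verification: at each break x_0, at least two indices attain the minimum of min_i(a_i + i · x_0).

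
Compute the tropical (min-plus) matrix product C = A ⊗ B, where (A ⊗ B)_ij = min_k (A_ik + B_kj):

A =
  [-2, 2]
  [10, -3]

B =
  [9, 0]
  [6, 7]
A ⊗ B =
  [7, -2]
  [3, 4]

Apply the min-plus product entry-by-entry:
  C[0][0] = min over k of (A[0][0] + B[0][0] = -2 + 9 = 7, A[0][1] + B[1][0] = 2 + 6 = 8) = 7 (attained at k = 0)
  C[0][1] = min over k of (A[0][0] + B[0][1] = -2 + 0 = -2, A[0][1] + B[1][1] = 2 + 7 = 9) = -2 (attained at k = 0)
  C[1][0] = min over k of (A[1][0] + B[0][0] = 10 + 9 = 19, A[1][1] + B[1][0] = -3 + 6 = 3) = 3 (attained at k = 1)
  C[1][1] = min over k of (A[1][0] + B[0][1] = 10 + 0 = 10, A[1][1] + B[1][1] = -3 + 7 = 4) = 4 (attained at k = 1)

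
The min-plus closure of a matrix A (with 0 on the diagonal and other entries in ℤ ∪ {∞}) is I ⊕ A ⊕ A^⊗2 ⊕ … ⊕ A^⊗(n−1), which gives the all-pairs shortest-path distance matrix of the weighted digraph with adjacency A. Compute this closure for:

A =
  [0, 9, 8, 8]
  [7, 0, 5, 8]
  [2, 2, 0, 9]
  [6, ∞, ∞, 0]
Closure =
  [0, 9, 8, 8]
  [7, 0, 5, 8]
  [2, 2, 0, 9]
  [6, 15, 14, 0]

This is the Floyd-Warshall all-pairs shortest-path computation. For each intermediate vertex k = 0, 1, …, 3, update dist[i][j] ← min(dist[i][j], dist[i][k] + dist[k][j]). The final matrix gives, for each (i, j), the minimum total weight of any directed path from i to j (possibly empty when i = j).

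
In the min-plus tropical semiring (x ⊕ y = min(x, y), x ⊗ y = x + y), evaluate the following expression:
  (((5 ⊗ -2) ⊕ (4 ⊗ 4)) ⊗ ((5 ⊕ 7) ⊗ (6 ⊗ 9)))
(((5 ⊗ -2) ⊕ (4 ⊗ 4)) ⊗ ((5 ⊕ 7) ⊗ (6 ⊗ 9))) = 23

Expand innermost to outermost. Recall ⊕ takes the minimum of its arguments and ⊗ takes their sum. Working out the expression (((5 ⊗ -2) ⊕ (4 ⊗ 4)) ⊗ ((5 ⊕ 7) ⊗ (6 ⊗ 9))) gives 23.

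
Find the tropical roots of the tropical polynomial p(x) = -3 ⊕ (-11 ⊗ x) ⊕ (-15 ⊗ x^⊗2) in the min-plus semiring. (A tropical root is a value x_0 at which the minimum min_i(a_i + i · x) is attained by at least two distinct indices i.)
Roots: {4, 8}

Each tropical root is a break point of the lower envelope of the lines y = a_i + i · x (there are 3 lines, with slopes 0, 1, ..., 2). Only the lines that attain the minimum somewhere contribute to roots; other lines are dominated. Here the surviving (envelope) indices are i = 2, i = 1, i = 0.
Intersections between consecutive envelope lines give the roots: for adjacent envelope indices i < j the intersection is x = (a_i − a_j) / (j − i). Reading off the sorted break points: {4, 8}.
Verification: at each break x_0, at least two indices attain the minimum of min_i(a_i + i · x_0).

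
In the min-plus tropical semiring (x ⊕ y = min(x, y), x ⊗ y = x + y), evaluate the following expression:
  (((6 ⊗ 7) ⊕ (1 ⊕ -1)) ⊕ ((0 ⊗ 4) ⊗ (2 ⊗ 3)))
(((6 ⊗ 7) ⊕ (1 ⊕ -1)) ⊕ ((0 ⊗ 4) ⊗ (2 ⊗ 3))) = -1

Expand innermost to outermost. Recall ⊕ takes the minimum of its arguments and ⊗ takes their sum. Working out the expression (((6 ⊗ 7) ⊕ (1 ⊕ -1)) ⊕ ((0 ⊗ 4) ⊗ (2 ⊗ 3))) gives -1.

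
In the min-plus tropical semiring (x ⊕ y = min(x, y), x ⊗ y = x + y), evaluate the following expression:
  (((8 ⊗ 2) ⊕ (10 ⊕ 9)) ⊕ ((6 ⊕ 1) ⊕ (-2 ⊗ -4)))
(((8 ⊗ 2) ⊕ (10 ⊕ 9)) ⊕ ((6 ⊕ 1) ⊕ (-2 ⊗ -4))) = -6

Expand innermost to outermost. Recall ⊕ takes the minimum of its arguments and ⊗ takes their sum. Working out the expression (((8 ⊗ 2) ⊕ (10 ⊕ 9)) ⊕ ((6 ⊕ 1) ⊕ (-2 ⊗ -4))) gives -6.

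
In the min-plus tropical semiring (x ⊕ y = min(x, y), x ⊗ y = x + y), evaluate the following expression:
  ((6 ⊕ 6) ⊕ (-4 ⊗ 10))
((6 ⊕ 6) ⊕ (-4 ⊗ 10)) = 6

Expand innermost to outermost. Recall ⊕ takes the minimum of its arguments and ⊗ takes their sum. Working out the expression ((6 ⊕ 6) ⊕ (-4 ⊗ 10)) gives 6.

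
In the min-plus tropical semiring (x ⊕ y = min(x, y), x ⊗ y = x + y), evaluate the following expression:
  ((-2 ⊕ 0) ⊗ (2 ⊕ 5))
((-2 ⊕ 0) ⊗ (2 ⊕ 5)) = 0

Expand innermost to outermost. Recall ⊕ takes the minimum of its arguments and ⊗ takes their sum. Working out the expression ((-2 ⊕ 0) ⊗ (2 ⊕ 5)) gives 0.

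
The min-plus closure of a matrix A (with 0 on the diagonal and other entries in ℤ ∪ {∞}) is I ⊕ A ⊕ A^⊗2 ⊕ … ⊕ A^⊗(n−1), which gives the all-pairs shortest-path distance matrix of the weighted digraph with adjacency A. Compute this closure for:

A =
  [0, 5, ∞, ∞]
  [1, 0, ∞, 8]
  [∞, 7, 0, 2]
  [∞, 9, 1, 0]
Closure =
  [0, 5, 14, 13]
  [1, 0, 9, 8]
  [8, 7, 0, 2]
  [9, 8, 1, 0]

This is the Floyd-Warshall all-pairs shortest-path computation. For each intermediate vertex k = 0, 1, …, 3, update dist[i][j] ← min(dist[i][j], dist[i][k] + dist[k][j]). The final matrix gives, for each (i, j), the minimum total weight of any directed path from i to j (possibly empty when i = j).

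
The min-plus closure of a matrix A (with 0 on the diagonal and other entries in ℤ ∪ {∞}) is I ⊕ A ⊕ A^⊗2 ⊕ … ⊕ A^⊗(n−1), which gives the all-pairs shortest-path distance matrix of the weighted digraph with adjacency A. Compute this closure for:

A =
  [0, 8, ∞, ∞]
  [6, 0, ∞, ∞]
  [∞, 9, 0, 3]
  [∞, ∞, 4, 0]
Closure =
  [0, 8, ∞, ∞]
  [6, 0, ∞, ∞]
  [15, 9, 0, 3]
  [19, 13, 4, 0]

This is the Floyd-Warshall all-pairs shortest-path computation. For each intermediate vertex k = 0, 1, …, 3, update dist[i][j] ← min(dist[i][j], dist[i][k] + dist[k][j]). The final matrix gives, for each (i, j), the minimum total weight of any directed path from i to j (possibly empty when i = j).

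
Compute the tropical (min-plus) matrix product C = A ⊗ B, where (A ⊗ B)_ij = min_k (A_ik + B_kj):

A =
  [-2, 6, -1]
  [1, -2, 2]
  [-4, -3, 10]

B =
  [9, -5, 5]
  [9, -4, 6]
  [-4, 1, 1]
A ⊗ B =
  [-5, -7, 0]
  [-2, -6, 3]
  [5, -9, 1]

Apply the min-plus product entry-by-entry:
  C[0][0] = min over k of (A[0][0] + B[0][0] = -2 + 9 = 7, A[0][1] + B[1][0] = 6 + 9 = 15, A[0][2] + B[2][0] = -1 + -4 = -5) = -5 (attained at k = 2)
  C[0][1] = min over k of (A[0][0] + B[0][1] = -2 + -5 = -7, A[0][1] + B[1][1] = 6 + -4 = 2, A[0][2] + B[2][1] = -1 + 1 = 0) = -7 (attained at k = 0)
  C[0][2] = min over k of (A[0][0] + B[0][2] = -2 + 5 = 3, A[0][1] + B[1][2] = 6 + 6 = 12, A[0][2] + B[2][2] = -1 + 1 = 0) = 0 (attained at k = 2)
  C[1][0] = min over k of (A[1][0] + B[0][0] = 1 + 9 = 10, A[1][1] + B[1][0] = -2 + 9 = 7, A[1][2] + B[2][0] = 2 + -4 = -2) = -2 (attained at k = 2)
  C[1][1] = min over k of (A[1][0] + B[0][1] = 1 + -5 = -4, A[1][1] + B[1][1] = -2 + -4 = -6, A[1][2] + B[2][1] = 2 + 1 = 3) = -6 (attained at k = 1)
  C[1][2] = min over k of (A[1][0] + B[0][2] = 1 + 5 = 6, A[1][1] + B[1][2] = -2 + 6 = 4, A[1][2] + B[2][2] = 2 + 1 = 3) = 3 (attained at k = 2)
  C[2][0] = min over k of (A[2][0] + B[0][0] = -4 + 9 = 5, A[2][1] + B[1][0] = -3 + 9 = 6, A[2][2] + B[2][0] = 10 + -4 = 6) = 5 (attained at k = 0)
  C[2][1] = min over k of (A[2][0] + B[0][1] = -4 + -5 = -9, A[2][1] + B[1][1] = -3 + -4 = -7, A[2][2] + B[2][1] = 10 + 1 = 11) = -9 (attained at k = 0)
  C[2][2] = min over k of (A[2][0] + B[0][2] = -4 + 5 = 1, A[2][1] + B[1][2] = -3 + 6 = 3, A[2][2] + B[2][2] = 10 + 1 = 11) = 1 (attained at k = 0)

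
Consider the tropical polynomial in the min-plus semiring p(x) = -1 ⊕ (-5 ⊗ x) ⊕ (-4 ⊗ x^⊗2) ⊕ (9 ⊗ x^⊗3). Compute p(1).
p(1) = -4

A tropical monomial a ⊗ x^⊗i evaluates to a + i · x. Evaluating each term at x = 1:
  Term 0 contributes -1 + 0 · 1 = -1
  Term 1 contributes -5 + 1 · 1 = -4
  Term 2 contributes -4 + 2 · 1 = -2
  Term 3 contributes 9 + 3 · 1 = 12
p(1) = ⊕ of these = min[-1, -4, -2, 12] = -4.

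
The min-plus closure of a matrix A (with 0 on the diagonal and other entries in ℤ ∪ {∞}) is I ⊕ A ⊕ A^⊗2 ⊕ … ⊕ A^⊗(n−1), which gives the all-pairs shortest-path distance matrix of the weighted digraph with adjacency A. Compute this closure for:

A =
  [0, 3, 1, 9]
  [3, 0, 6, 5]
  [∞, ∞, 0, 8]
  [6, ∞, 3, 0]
Closure =
  [0, 3, 1, 8]
  [3, 0, 4, 5]
  [14, 17, 0, 8]
  [6, 9, 3, 0]

This is the Floyd-Warshall all-pairs shortest-path computation. For each intermediate vertex k = 0, 1, …, 3, update dist[i][j] ← min(dist[i][j], dist[i][k] + dist[k][j]). The final matrix gives, for each (i, j), the minimum total weight of any directed path from i to j (possibly empty when i = j).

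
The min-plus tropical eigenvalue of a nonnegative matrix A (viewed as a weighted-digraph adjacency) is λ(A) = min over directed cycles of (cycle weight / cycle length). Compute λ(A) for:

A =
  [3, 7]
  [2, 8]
λ(A) = 3

Enumerate directed cycles and compute their means (weight / length). Sample:
  cycle 0 → 0: weight = 3, length = 1, mean = 3/1 ≈ 3.000
  cycle 1 → 1: weight = 8, length = 1, mean = 8/1 ≈ 8.000
  cycle 0 → 1 → 0: weight = 9, length = 2, mean = 9/2 ≈ 4.500
  cycle 1 → 0 → 1: weight = 9, length = 2, mean = 9/2 ≈ 4.500
Minimum mean = 3.000, attained e.g. along the cycle 0 → 0 with weight 3 and length 1. So λ(A) = 3/1 = 3.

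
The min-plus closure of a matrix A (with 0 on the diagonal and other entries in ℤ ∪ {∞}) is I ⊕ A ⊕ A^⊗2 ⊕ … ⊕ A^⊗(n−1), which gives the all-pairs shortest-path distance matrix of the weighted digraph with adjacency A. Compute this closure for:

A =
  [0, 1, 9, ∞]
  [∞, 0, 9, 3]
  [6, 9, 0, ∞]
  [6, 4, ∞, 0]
Closure =
  [0, 1, 9, 4]
  [9, 0, 9, 3]
  [6, 7, 0, 10]
  [6, 4, 13, 0]

This is the Floyd-Warshall all-pairs shortest-path computation. For each intermediate vertex k = 0, 1, …, 3, update dist[i][j] ← min(dist[i][j], dist[i][k] + dist[k][j]). The final matrix gives, for each (i, j), the minimum total weight of any directed path from i to j (possibly empty when i = j).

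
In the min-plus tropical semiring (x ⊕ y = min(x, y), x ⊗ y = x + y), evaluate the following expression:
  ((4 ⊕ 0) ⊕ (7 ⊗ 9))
((4 ⊕ 0) ⊕ (7 ⊗ 9)) = 0

Expand innermost to outermost. Recall ⊕ takes the minimum of its arguments and ⊗ takes their sum. Working out the expression ((4 ⊕ 0) ⊕ (7 ⊗ 9)) gives 0.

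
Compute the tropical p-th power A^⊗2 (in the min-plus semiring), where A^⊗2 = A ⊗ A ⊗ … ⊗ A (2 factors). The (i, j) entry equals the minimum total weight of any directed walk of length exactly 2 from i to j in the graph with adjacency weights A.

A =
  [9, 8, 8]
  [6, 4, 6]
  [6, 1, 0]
A^⊗2 =
  [14, 9, 8]
  [10, 7, 6]
  [6, 1, 0]

Each entry (A^⊗2)_ij equals the minimum over all length-2 walks i = v_0 → v_1 → … → v_2 = j of Σ_t A[v_t][v_{t+1}]. For example, for (i, j) = (0, 2) we minimise over 3 possible intermediate vertex sequences; the minimum is 8, attained along the walk 0 → 2 → 2.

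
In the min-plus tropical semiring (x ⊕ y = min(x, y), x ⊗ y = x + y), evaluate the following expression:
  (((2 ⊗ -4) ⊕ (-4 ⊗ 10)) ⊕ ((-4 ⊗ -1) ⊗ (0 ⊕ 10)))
(((2 ⊗ -4) ⊕ (-4 ⊗ 10)) ⊕ ((-4 ⊗ -1) ⊗ (0 ⊕ 10))) = -5

Expand innermost to outermost. Recall ⊕ takes the minimum of its arguments and ⊗ takes their sum. Working out the expression (((2 ⊗ -4) ⊕ (-4 ⊗ 10)) ⊕ ((-4 ⊗ -1) ⊗ (0 ⊕ 10))) gives -5.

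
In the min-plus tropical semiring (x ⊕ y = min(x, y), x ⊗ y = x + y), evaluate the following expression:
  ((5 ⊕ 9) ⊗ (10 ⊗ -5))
((5 ⊕ 9) ⊗ (10 ⊗ -5)) = 10

Expand innermost to outermost. Recall ⊕ takes the minimum of its arguments and ⊗ takes their sum. Working out the expression ((5 ⊕ 9) ⊗ (10 ⊗ -5)) gives 10.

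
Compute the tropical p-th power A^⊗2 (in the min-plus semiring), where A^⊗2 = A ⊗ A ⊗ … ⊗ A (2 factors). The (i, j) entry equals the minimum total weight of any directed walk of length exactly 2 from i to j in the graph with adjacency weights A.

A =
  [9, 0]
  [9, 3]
A^⊗2 =
  [9, 3]
  [12, 6]

Each entry (A^⊗2)_ij equals the minimum over all length-2 walks i = v_0 → v_1 → … → v_2 = j of Σ_t A[v_t][v_{t+1}]. For example, for (i, j) = (0, 1) we minimise over 2 possible intermediate vertex sequences; the minimum is 3, attained along the walk 0 → 1 → 1.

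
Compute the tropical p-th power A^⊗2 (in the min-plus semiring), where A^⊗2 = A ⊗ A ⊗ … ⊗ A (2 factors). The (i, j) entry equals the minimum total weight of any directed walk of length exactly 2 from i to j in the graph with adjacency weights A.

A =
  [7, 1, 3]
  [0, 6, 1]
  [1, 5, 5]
A^⊗2 =
  [1, 7, 2]
  [2, 1, 3]
  [5, 2, 4]

Each entry (A^⊗2)_ij equals the minimum over all length-2 walks i = v_0 → v_1 → … → v_2 = j of Σ_t A[v_t][v_{t+1}]. For example, for (i, j) = (0, 2) we minimise over 3 possible intermediate vertex sequences; the minimum is 2, attained along the walk 0 → 1 → 2.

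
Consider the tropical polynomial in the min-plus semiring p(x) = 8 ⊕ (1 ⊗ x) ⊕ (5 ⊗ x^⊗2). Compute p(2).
p(2) = 3

A tropical monomial a ⊗ x^⊗i evaluates to a + i · x. Evaluating each term at x = 2:
  Term 0 contributes 8 + 0 · 2 = 8
  Term 1 contributes 1 + 1 · 2 = 3
  Term 2 contributes 5 + 2 · 2 = 9
p(2) = ⊕ of these = min[8, 3, 9] = 3.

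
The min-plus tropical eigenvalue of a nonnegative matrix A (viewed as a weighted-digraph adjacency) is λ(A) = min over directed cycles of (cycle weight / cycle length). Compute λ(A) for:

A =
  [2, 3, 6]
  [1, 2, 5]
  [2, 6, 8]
λ(A) = 2

Enumerate directed cycles and compute their means (weight / length). Sample:
  cycle 0 → 0: weight = 2, length = 1, mean = 2/1 ≈ 2.000
  cycle 1 → 1: weight = 2, length = 1, mean = 2/1 ≈ 2.000
  cycle 2 → 2: weight = 8, length = 1, mean = 8/1 ≈ 8.000
  cycle 0 → 1 → 0: weight = 4, length = 2, mean = 4/2 ≈ 2.000
  cycle 0 → 2 → 0: weight = 8, length = 2, mean = 8/2 ≈ 4.000
  cycle 1 → 0 → 1: weight = 4, length = 2, mean = 4/2 ≈ 2.000
Minimum mean = 2.000, attained e.g. along the cycle 0 → 0 with weight 2 and length 1. So λ(A) = 2/1 = 2.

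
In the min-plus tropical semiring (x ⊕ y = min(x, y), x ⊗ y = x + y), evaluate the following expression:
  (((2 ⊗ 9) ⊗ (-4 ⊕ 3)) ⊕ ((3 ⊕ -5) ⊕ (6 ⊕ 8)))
(((2 ⊗ 9) ⊗ (-4 ⊕ 3)) ⊕ ((3 ⊕ -5) ⊕ (6 ⊕ 8))) = -5

Expand innermost to outermost. Recall ⊕ takes the minimum of its arguments and ⊗ takes their sum. Working out the expression (((2 ⊗ 9) ⊗ (-4 ⊕ 3)) ⊕ ((3 ⊕ -5) ⊕ (6 ⊕ 8))) gives -5.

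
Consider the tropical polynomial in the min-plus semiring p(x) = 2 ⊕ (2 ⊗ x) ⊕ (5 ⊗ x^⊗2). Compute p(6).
p(6) = 2

A tropical monomial a ⊗ x^⊗i evaluates to a + i · x. Evaluating each term at x = 6:
  Term 0 contributes 2 + 0 · 6 = 2
  Term 1 contributes 2 + 1 · 6 = 8
  Term 2 contributes 5 + 2 · 6 = 17
p(6) = ⊕ of these = min[2, 8, 17] = 2.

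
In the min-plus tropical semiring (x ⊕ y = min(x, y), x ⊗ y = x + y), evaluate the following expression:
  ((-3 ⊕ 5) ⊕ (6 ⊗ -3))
((-3 ⊕ 5) ⊕ (6 ⊗ -3)) = -3

Expand innermost to outermost. Recall ⊕ takes the minimum of its arguments and ⊗ takes their sum. Working out the expression ((-3 ⊕ 5) ⊕ (6 ⊗ -3)) gives -3.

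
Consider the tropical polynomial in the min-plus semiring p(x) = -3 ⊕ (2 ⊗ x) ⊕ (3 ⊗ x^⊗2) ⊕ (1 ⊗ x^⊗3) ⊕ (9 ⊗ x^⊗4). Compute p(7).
p(7) = -3

A tropical monomial a ⊗ x^⊗i evaluates to a + i · x. Evaluating each term at x = 7:
  Term 0 contributes -3 + 0 · 7 = -3
  Term 1 contributes 2 + 1 · 7 = 9
  Term 2 contributes 3 + 2 · 7 = 17
  Term 3 contributes 1 + 3 · 7 = 22
  Term 4 contributes 9 + 4 · 7 = 37
p(7) = ⊕ of these = min[-3, 9, 17, 22, 37] = -3.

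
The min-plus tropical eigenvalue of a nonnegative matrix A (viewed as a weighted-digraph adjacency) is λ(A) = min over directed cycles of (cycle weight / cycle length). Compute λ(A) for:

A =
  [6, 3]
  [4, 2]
λ(A) = 2

Enumerate directed cycles and compute their means (weight / length). Sample:
  cycle 0 → 0: weight = 6, length = 1, mean = 6/1 ≈ 6.000
  cycle 1 → 1: weight = 2, length = 1, mean = 2/1 ≈ 2.000
  cycle 0 → 1 → 0: weight = 7, length = 2, mean = 7/2 ≈ 3.500
  cycle 1 → 0 → 1: weight = 7, length = 2, mean = 7/2 ≈ 3.500
Minimum mean = 2.000, attained e.g. along the cycle 1 → 1 with weight 2 and length 1. So λ(A) = 2/1 = 2.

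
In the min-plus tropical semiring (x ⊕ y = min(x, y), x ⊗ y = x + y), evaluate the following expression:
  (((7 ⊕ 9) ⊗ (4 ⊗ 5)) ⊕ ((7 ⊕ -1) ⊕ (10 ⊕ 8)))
(((7 ⊕ 9) ⊗ (4 ⊗ 5)) ⊕ ((7 ⊕ -1) ⊕ (10 ⊕ 8))) = -1

Expand innermost to outermost. Recall ⊕ takes the minimum of its arguments and ⊗ takes their sum. Working out the expression (((7 ⊕ 9) ⊗ (4 ⊗ 5)) ⊕ ((7 ⊕ -1) ⊕ (10 ⊕ 8))) gives -1.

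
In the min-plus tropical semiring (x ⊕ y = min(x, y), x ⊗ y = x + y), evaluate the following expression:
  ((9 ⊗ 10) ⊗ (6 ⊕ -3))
((9 ⊗ 10) ⊗ (6 ⊕ -3)) = 16

Expand innermost to outermost. Recall ⊕ takes the minimum of its arguments and ⊗ takes their sum. Working out the expression ((9 ⊗ 10) ⊗ (6 ⊕ -3)) gives 16.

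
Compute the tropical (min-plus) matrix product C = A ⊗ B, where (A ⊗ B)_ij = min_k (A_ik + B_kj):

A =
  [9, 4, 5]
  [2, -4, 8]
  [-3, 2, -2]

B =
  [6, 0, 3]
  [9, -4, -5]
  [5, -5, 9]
A ⊗ B =
  [10, 0, -1]
  [5, -8, -9]
  [3, -7, -3]

Apply the min-plus product entry-by-entry:
  C[0][0] = min over k of (A[0][0] + B[0][0] = 9 + 6 = 15, A[0][1] + B[1][0] = 4 + 9 = 13, A[0][2] + B[2][0] = 5 + 5 = 10) = 10 (attained at k = 2)
  C[0][1] = min over k of (A[0][0] + B[0][1] = 9 + 0 = 9, A[0][1] + B[1][1] = 4 + -4 = 0, A[0][2] + B[2][1] = 5 + -5 = 0) = 0 (attained at k = 1)
  C[0][2] = min over k of (A[0][0] + B[0][2] = 9 + 3 = 12, A[0][1] + B[1][2] = 4 + -5 = -1, A[0][2] + B[2][2] = 5 + 9 = 14) = -1 (attained at k = 1)
  C[1][0] = min over k of (A[1][0] + B[0][0] = 2 + 6 = 8, A[1][1] + B[1][0] = -4 + 9 = 5, A[1][2] + B[2][0] = 8 + 5 = 13) = 5 (attained at k = 1)
  C[1][1] = min over k of (A[1][0] + B[0][1] = 2 + 0 = 2, A[1][1] + B[1][1] = -4 + -4 = -8, A[1][2] + B[2][1] = 8 + -5 = 3) = -8 (attained at k = 1)
  C[1][2] = min over k of (A[1][0] + B[0][2] = 2 + 3 = 5, A[1][1] + B[1][2] = -4 + -5 = -9, A[1][2] + B[2][2] = 8 + 9 = 17) = -9 (attained at k = 1)
  C[2][0] = min over k of (A[2][0] + B[0][0] = -3 + 6 = 3, A[2][1] + B[1][0] = 2 + 9 = 11, A[2][2] + B[2][0] = -2 + 5 = 3) = 3 (attained at k = 0)
  C[2][1] = min over k of (A[2][0] + B[0][1] = -3 + 0 = -3, A[2][1] + B[1][1] = 2 + -4 = -2, A[2][2] + B[2][1] = -2 + -5 = -7) = -7 (attained at k = 2)
  C[2][2] = min over k of (A[2][0] + B[0][2] = -3 + 3 = 0, A[2][1] + B[1][2] = 2 + -5 = -3, A[2][2] + B[2][2] = -2 + 9 = 7) = -3 (attained at k = 1)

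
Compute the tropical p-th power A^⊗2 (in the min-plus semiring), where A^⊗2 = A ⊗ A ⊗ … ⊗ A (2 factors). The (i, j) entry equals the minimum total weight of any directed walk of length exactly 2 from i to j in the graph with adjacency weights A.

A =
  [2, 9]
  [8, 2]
A^⊗2 =
  [4, 11]
  [10, 4]

Each entry (A^⊗2)_ij equals the minimum over all length-2 walks i = v_0 → v_1 → … → v_2 = j of Σ_t A[v_t][v_{t+1}]. For example, for (i, j) = (0, 1) we minimise over 2 possible intermediate vertex sequences; the minimum is 11, attained along the walk 0 → 0 → 1.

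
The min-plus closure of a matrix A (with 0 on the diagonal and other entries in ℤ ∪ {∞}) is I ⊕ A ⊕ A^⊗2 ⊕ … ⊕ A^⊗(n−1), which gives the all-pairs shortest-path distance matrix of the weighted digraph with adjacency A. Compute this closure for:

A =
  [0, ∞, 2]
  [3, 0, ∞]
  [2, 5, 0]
Closure =
  [0, 7, 2]
  [3, 0, 5]
  [2, 5, 0]

This is the Floyd-Warshall all-pairs shortest-path computation. For each intermediate vertex k = 0, 1, …, 2, update dist[i][j] ← min(dist[i][j], dist[i][k] + dist[k][j]). The final matrix gives, for each (i, j), the minimum total weight of any directed path from i to j (possibly empty when i = j).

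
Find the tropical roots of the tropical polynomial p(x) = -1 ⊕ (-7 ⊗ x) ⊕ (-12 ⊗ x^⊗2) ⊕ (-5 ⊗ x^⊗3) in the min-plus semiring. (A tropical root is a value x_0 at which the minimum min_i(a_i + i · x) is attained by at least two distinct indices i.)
Roots: {-7, 5, 6}

Each tropical root is a break point of the lower envelope of the lines y = a_i + i · x (there are 4 lines, with slopes 0, 1, ..., 3). Only the lines that attain the minimum somewhere contribute to roots; other lines are dominated. Here the surviving (envelope) indices are i = 3, i = 2, i = 1, i = 0.
Intersections between consecutive envelope lines give the roots: for adjacent envelope indices i < j the intersection is x = (a_i − a_j) / (j − i). Reading off the sorted break points: {-7, 5, 6}.
Verification: at each break x_0, at least two indices attain the minimum of min_i(a_i + i · x_0).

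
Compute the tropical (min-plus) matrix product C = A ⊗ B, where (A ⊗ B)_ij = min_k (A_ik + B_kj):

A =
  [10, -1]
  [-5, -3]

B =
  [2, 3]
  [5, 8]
A ⊗ B =
  [4, 7]
  [-3, -2]

Apply the min-plus product entry-by-entry:
  C[0][0] = min over k of (A[0][0] + B[0][0] = 10 + 2 = 12, A[0][1] + B[1][0] = -1 + 5 = 4) = 4 (attained at k = 1)
  C[0][1] = min over k of (A[0][0] + B[0][1] = 10 + 3 = 13, A[0][1] + B[1][1] = -1 + 8 = 7) = 7 (attained at k = 1)
  C[1][0] = min over k of (A[1][0] + B[0][0] = -5 + 2 = -3, A[1][1] + B[1][0] = -3 + 5 = 2) = -3 (attained at k = 0)
  C[1][1] = min over k of (A[1][0] + B[0][1] = -5 + 3 = -2, A[1][1] + B[1][1] = -3 + 8 = 5) = -2 (attained at k = 0)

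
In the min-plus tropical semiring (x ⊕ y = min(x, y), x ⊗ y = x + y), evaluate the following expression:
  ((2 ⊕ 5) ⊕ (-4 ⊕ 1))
((2 ⊕ 5) ⊕ (-4 ⊕ 1)) = -4

Expand innermost to outermost. Recall ⊕ takes the minimum of its arguments and ⊗ takes their sum. Working out the expression ((2 ⊕ 5) ⊕ (-4 ⊕ 1)) gives -4.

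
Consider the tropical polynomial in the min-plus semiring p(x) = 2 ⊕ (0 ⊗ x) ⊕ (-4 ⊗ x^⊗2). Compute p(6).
p(6) = 2

A tropical monomial a ⊗ x^⊗i evaluates to a + i · x. Evaluating each term at x = 6:
  Term 0 contributes 2 + 0 · 6 = 2
  Term 1 contributes 0 + 1 · 6 = 6
  Term 2 contributes -4 + 2 · 6 = 8
p(6) = ⊕ of these = min[2, 6, 8] = 2.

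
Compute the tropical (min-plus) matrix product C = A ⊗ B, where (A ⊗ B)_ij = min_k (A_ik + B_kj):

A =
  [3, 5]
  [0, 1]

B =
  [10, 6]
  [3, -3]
A ⊗ B =
  [8, 2]
  [4, -2]

Apply the min-plus product entry-by-entry:
  C[0][0] = min over k of (A[0][0] + B[0][0] = 3 + 10 = 13, A[0][1] + B[1][0] = 5 + 3 = 8) = 8 (attained at k = 1)
  C[0][1] = min over k of (A[0][0] + B[0][1] = 3 + 6 = 9, A[0][1] + B[1][1] = 5 + -3 = 2) = 2 (attained at k = 1)
  C[1][0] = min over k of (A[1][0] + B[0][0] = 0 + 10 = 10, A[1][1] + B[1][0] = 1 + 3 = 4) = 4 (attained at k = 1)
  C[1][1] = min over k of (A[1][0] + B[0][1] = 0 + 6 = 6, A[1][1] + B[1][1] = 1 + -3 = -2) = -2 (attained at k = 1)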